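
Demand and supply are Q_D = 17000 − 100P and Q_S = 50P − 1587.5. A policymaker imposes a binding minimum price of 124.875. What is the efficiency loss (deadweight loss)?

In inverse form: demand P = 170 − 0.01Q, supply P = 31.75 + 0.02Q.
Competitive equilibrium: 170 − 0.01Q = 31.75 + 0.02Q → Q* = 4608.3333, P* = 123.9167.
At the floor P = 124.875, quantity demanded = (170 − 124.875)/0.01 = 4512.5.
Sellers' marginal cost at Q' = 4512.5: 31.75 + 0.02·4512.5 = 122.
ΔQ = 4608.3333 − 4512.5 = 95.8333; wedge = 124.875 − 122 = 2.875.
The triangle = ½ × 95.8333 × 2.875 = 137.76.

137.76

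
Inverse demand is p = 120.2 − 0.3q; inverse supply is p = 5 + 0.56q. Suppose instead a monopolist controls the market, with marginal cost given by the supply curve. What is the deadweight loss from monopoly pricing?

516.06

Competitive equilibrium: 120.2 − 0.3q = 5 + 0.56q → q* = 133.9535, p* = 80.014.
Marginal revenue: MR = 120.2 − 0.6q. Set MR = MC: 120.2 − 0.6q = 5 + 0.56q → q_m = 99.3103.
Price p_m = 120.2 − 0.3·99.3103 = 90.4069; MC(q_m) = 5 + 0.56·99.3103 = 60.6138.
Competitive q* = 133.9535, so Δq = 34.6432; wedge = 90.4069 − 60.6138 = 29.7931.
Welfare loss = ½ × 34.6432 × 29.7931 = 516.06.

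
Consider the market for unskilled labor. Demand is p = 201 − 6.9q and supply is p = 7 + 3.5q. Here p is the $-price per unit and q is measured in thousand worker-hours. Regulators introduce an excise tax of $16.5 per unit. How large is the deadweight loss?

$13.09 thousand

Competitive equilibrium: 201 − 6.9q = 7 + 3.5q → q* = 18.6538, p* = 72.2885.
With the tax, the buyer price exceeds the seller price by 16.5: (201 − 6.9q) − (7 + 3.5q) = 16.5 → q' = 17.0673.
Δq = 18.6538 − 17.0673 = 1.5865; the wedge equals the tax, 16.5.
DWL = ½ × 1.5865 × 16.5 = $13.09 thousand.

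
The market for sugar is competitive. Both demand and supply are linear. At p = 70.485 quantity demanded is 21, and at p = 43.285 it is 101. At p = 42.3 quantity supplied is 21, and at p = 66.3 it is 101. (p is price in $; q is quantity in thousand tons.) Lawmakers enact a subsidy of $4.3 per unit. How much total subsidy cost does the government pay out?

$308.56 thousand

Demand slope = (43.285 − 70.485)/(101 − 21) = −0.34, so p = 77.625 − 0.34q.
Supply slope = (66.3 − 42.3)/(101 − 21) = 0.3, so p = 36 + 0.3q.
Competitive equilibrium: 77.625 − 0.34q = 36 + 0.3q → q* = 65.0391, p* = 55.5117.
The subsidy lowers effective supply by 4.3: p = 31.7 + 0.3q.
New quantity: 77.625 − 0.34q = 31.7 + 0.3q → q' = 71.7578.
Total subsidy cost = 4.3 × 71.7578 = $308.56 thousand.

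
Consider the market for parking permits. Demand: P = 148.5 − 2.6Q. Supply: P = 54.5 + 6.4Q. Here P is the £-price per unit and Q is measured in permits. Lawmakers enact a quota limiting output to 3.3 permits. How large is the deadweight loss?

Competitive equilibrium: 148.5 − 2.6Q = 54.5 + 6.4Q → Q* = 10.4444, P* = 121.3444.
At Q = 3.3: demand price = 148.5 − 2.6·3.3 = 139.92; supply price = 54.5 + 6.4·3.3 = 75.62.
ΔQ = 10.4444 − 3.3 = 7.1444; wedge = 139.92 − 75.62 = 64.3.
DWL = ½ × 7.1444 × 64.3 = £229.69.

£229.69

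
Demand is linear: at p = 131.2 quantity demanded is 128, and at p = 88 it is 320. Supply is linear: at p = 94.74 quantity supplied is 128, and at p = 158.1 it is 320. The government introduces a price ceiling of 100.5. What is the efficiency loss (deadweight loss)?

Demand slope = (88 − 131.2)/(320 − 128) = −0.225, so p = 160 − 0.225q.
Supply slope = (158.1 − 94.74)/(320 − 128) = 0.33, so p = 52.5 + 0.33q.
Competitive equilibrium: 160 − 0.225q = 52.5 + 0.33q → q* = 193.6937, p* = 116.4189.
At the ceiling p = 100.5, quantity supplied = (100.5 − 52.5)/0.33 = 145.4545.
Willingness to pay at q' = 145.4545: 160 − 0.225·145.4545 = 127.2727.
Δq = 193.6937 − 145.4545 = 48.2392; wedge = 127.2727 − 100.5 = 26.7727.
The triangle = ½ × 48.2392 × 26.7727 = 645.75.

645.75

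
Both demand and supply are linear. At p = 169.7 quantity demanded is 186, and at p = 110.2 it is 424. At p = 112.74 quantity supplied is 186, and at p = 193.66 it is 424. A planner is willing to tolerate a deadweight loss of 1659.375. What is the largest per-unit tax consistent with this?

44.25

Demand slope = (110.2 − 169.7)/(424 − 186) = −0.25, so p = 216.2 − 0.25q.
Supply slope = (193.66 − 112.74)/(424 − 186) = 0.34, so p = 49.5 + 0.34q.
Competitive equilibrium: 216.2 − 0.25q = 49.5 + 0.34q → q* = 282.5424, p* = 145.5644.
A tax t gives Δq = t/0.59 and wedge t, so DWL = t²/1.18.
t²/1.18 = 1659.375 → t² = 1958.0625 → t = 44.25.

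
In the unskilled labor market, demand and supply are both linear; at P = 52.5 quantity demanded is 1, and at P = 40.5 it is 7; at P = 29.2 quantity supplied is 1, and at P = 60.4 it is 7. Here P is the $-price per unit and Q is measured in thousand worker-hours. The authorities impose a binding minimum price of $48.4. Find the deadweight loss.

Demand slope = (40.5 − 52.5)/(7 − 1) = −2, so P = 54.5 − 2Q.
Supply slope = (60.4 − 29.2)/(7 − 1) = 5.2, so P = 24 + 5.2Q.
Competitive equilibrium: 54.5 − 2Q = 24 + 5.2Q → Q* = 4.2361, P* = 46.0278.
At the floor P = 48.4, quantity demanded = (54.5 − 48.4)/2 = 3.05.
Sellers' marginal cost at Q' = 3.05: 24 + 5.2·3.05 = 39.86.
ΔQ = 4.2361 − 3.05 = 1.1861; wedge = 48.4 − 39.86 = 8.54.
DWL = ½ × 1.1861 × 8.54 = $5.06 thousand.

$5.06 thousand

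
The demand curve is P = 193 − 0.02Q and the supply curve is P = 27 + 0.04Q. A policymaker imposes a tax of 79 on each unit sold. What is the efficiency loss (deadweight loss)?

52008.33

Competitive equilibrium: 193 − 0.02Q = 27 + 0.04Q → Q* = 2766.6667, P* = 137.6667.
With the tax, the buyer price exceeds the seller price by 79: (193 − 0.02Q) − (27 + 0.04Q) = 79 → Q' = 1450.
ΔQ = 2766.6667 − 1450 = 1316.6667; the wedge equals the tax, 79.
Deadweight loss = ½ × 1316.6667 × 79 = 52008.33.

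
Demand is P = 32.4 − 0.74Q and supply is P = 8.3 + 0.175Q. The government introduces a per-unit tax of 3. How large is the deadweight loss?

Competitive equilibrium: 32.4 − 0.74Q = 8.3 + 0.175Q → Q* = 26.3388, P* = 12.9093.
With the tax, the buyer price exceeds the seller price by 3: (32.4 − 0.74Q) − (8.3 + 0.175Q) = 3 → Q' = 23.0601.
ΔQ = 26.3388 − 23.0601 = 3.2787; the wedge equals the tax, 3.
Deadweight loss = ½ × 3.2787 × 3 = 4.92.

4.92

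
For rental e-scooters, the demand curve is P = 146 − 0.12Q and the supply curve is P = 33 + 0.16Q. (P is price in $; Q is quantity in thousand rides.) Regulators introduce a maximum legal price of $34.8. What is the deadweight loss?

$21548.25 thousand

Competitive equilibrium: 146 − 0.12Q = 33 + 0.16Q → Q* = 403.5714, P* = 97.5714.
At the ceiling P = 34.8, quantity supplied = (34.8 − 33)/0.16 = 11.25.
Willingness to pay at Q' = 11.25: 146 − 0.12·11.25 = 144.65.
ΔQ = 403.5714 − 11.25 = 392.3214; wedge = 144.65 − 34.8 = 109.85.
DWL = ½ × 392.3214 × 109.85 = $21548.25 thousand.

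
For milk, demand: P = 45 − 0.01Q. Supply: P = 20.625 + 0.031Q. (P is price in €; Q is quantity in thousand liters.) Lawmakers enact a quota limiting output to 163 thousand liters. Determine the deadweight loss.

Competitive equilibrium: 45 − 0.01Q = 20.625 + 0.031Q → Q* = 594.5122, P* = 39.0549.
At Q = 163: demand price = 45 − 0.01·163 = 43.37; supply price = 20.625 + 0.031·163 = 25.678.
ΔQ = 594.5122 − 163 = 431.5122; wedge = 43.37 − 25.678 = 17.692.
DWL = ½ × 431.5122 × 17.692 = €3817.16 thousand.

€3817.16 thousand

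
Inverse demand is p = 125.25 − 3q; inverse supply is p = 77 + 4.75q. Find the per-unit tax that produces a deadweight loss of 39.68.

24.8

Competitive equilibrium: 125.25 − 3q = 77 + 4.75q → q* = 6.2258, p* = 106.5726.
A tax t gives Δq = t/7.75 and wedge t, so DWL = t²/15.5.
t²/15.5 = 39.68 → t² = 615.04 → t = 24.8.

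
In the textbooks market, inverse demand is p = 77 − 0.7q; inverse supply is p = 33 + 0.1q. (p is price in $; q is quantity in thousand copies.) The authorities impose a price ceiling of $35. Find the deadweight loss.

Competitive equilibrium: 77 − 0.7q = 33 + 0.1q → q* = 55, p* = 38.5.
At the ceiling p = 35, quantity supplied = (35 − 33)/0.1 = 20.
Willingness to pay at q' = 20: 77 − 0.7·20 = 63.
Δq = 55 − 20 = 35; wedge = 63 − 35 = 28.
The triangle = ½ × 35 × 28 = $490 thousand.

$490 thousand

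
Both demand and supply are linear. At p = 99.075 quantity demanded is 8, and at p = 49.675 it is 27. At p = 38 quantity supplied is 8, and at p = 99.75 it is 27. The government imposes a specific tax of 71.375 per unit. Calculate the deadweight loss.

435.42

Demand slope = (49.675 − 99.075)/(27 − 8) = −2.6, so p = 119.875 − 2.6q.
Supply slope = (99.75 − 38)/(27 − 8) = 3.25, so p = 12 + 3.25q.
Competitive equilibrium: 119.875 − 2.6q = 12 + 3.25q → q* = 18.4402, p* = 71.9306.
With the tax, the buyer price exceeds the seller price by 71.375: (119.875 − 2.6q) − (12 + 3.25q) = 71.375 → q' = 6.2393.
Δq = 18.4402 − 6.2393 = 12.2009; the wedge equals the tax, 71.375.
Welfare loss = ½ × 12.2009 × 71.375 = 435.42.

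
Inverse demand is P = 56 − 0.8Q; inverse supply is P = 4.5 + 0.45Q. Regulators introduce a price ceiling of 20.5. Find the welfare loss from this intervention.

Competitive equilibrium: 56 − 0.8Q = 4.5 + 0.45Q → Q* = 41.2, P* = 23.04.
At the ceiling P = 20.5, quantity supplied = (20.5 − 4.5)/0.45 = 35.5556.
Willingness to pay at Q' = 35.5556: 56 − 0.8·35.5556 = 27.5555.
ΔQ = 41.2 − 35.5556 = 5.6444; wedge = 27.5555 − 20.5 = 7.0555.
Deadweight loss = ½ × 5.6444 × 7.0555 = 19.91.

19.91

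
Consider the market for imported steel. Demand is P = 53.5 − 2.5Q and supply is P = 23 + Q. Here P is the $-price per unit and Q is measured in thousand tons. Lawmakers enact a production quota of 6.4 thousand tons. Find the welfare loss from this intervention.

Competitive equilibrium: 53.5 − 2.5Q = 23 + Q → Q* = 8.7143, P* = 31.7143.
At Q = 6.4: demand price = 53.5 − 2.5·6.4 = 37.5; supply price = 23 + 1·6.4 = 29.4.
ΔQ = 8.7143 − 6.4 = 2.3143; wedge = 37.5 − 29.4 = 8.1.
Deadweight loss = ½ × 2.3143 × 8.1 = $9.37 thousand.

$9.37 thousand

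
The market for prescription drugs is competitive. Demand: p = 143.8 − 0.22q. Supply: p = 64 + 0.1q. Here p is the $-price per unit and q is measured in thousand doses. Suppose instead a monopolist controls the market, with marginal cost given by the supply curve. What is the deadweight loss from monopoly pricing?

$1651.52 thousand

Competitive equilibrium: 143.8 − 0.22q = 64 + 0.1q → q* = 249.375, p* = 88.9375.
Marginal revenue: MR = 143.8 − 0.44q. Set MR = MC: 143.8 − 0.44q = 64 + 0.1q → q_m = 147.7778.
Price p_m = 143.8 − 0.22·147.7778 = 111.2889; MC(q_m) = 64 + 0.1·147.7778 = 78.7778.
Competitive q* = 249.375, so Δq = 101.5972; wedge = 111.2889 − 78.7778 = 32.5111.
DWL = ½ × 101.5972 × 32.5111 = $1651.52 thousand.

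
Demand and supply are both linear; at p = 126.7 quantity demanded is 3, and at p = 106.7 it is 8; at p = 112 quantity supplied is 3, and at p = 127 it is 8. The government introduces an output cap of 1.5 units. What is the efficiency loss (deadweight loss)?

45.36

Demand slope = (106.7 − 126.7)/(8 − 3) = −4, so p = 138.7 − 4q.
Supply slope = (127 − 112)/(8 − 3) = 3, so p = 103 + 3q.
Competitive equilibrium: 138.7 − 4q = 103 + 3q → q* = 5.1, p* = 118.3.
At q = 1.5: demand price = 138.7 − 4·1.5 = 132.7; supply price = 103 + 3·1.5 = 107.5.
Δq = 5.1 − 1.5 = 3.6; wedge = 132.7 − 107.5 = 25.2.
DWL = ½ × 3.6 × 25.2 = 45.36.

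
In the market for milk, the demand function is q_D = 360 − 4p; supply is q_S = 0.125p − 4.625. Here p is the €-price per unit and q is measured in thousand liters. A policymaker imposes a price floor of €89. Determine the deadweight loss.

In inverse form: demand p = 90 − 0.25q, supply p = 37 + 8q.
Competitive equilibrium: 90 − 0.25q = 37 + 8q → q* = 6.4242, p* = 88.3939.
At the floor p = 89, quantity demanded = (90 − 89)/0.25 = 4.
Sellers' marginal cost at q' = 4: 37 + 8·4 = 69.
Δq = 6.4242 − 4 = 2.4242; wedge = 89 − 69 = 20.
The triangle = ½ × 2.4242 × 20 = €24.24 thousand.

€24.24 thousand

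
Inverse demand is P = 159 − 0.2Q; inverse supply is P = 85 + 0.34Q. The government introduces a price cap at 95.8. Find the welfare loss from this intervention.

Competitive equilibrium: 159 − 0.2Q = 85 + 0.34Q → Q* = 137.037, P* = 131.5926.
At the ceiling P = 95.8, quantity supplied = (95.8 − 85)/0.34 = 31.7647.
Willingness to pay at Q' = 31.7647: 159 − 0.2·31.7647 = 152.6471.
ΔQ = 137.037 − 31.7647 = 105.2723; wedge = 152.6471 − 95.8 = 56.8471.
Welfare loss = ½ × 105.2723 × 56.8471 = 2992.21.

2992.21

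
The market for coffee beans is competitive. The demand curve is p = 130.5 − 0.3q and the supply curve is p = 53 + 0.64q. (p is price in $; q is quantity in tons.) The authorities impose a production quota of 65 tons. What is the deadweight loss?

Competitive equilibrium: 130.5 − 0.3q = 53 + 0.64q → q* = 82.4468, p* = 105.766.
At q = 65: demand price = 130.5 − 0.3·65 = 111; supply price = 53 + 0.64·65 = 94.6.
Δq = 82.4468 − 65 = 17.4468; wedge = 111 − 94.6 = 16.4.
DWL = ½ × 17.4468 × 16.4 = $143.06.

$143.06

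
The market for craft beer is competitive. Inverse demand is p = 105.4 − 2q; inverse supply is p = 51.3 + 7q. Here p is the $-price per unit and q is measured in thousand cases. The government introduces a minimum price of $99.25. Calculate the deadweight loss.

Competitive equilibrium: 105.4 − 2q = 51.3 + 7q → q* = 6.0111, p* = 93.3778.
At the floor p = 99.25, quantity demanded = (105.4 − 99.25)/2 = 3.075.
Sellers' marginal cost at q' = 3.075: 51.3 + 7·3.075 = 72.825.
Δq = 6.0111 − 3.075 = 2.9361; wedge = 99.25 − 72.825 = 26.425.
Deadweight loss = ½ × 2.9361 × 26.425 = $38.79 thousand.

$38.79 thousand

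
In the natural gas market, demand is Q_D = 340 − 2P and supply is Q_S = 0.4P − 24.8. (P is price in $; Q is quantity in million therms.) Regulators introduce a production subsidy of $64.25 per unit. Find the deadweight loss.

$688.01 million

In inverse form: demand P = 170 − 0.5Q, supply P = 62 + 2.5Q.
Competitive equilibrium: 170 − 0.5Q = 62 + 2.5Q → Q* = 36, P* = 152.
The subsidy lowers effective supply by 64.25: P = 2.5Q − 2.25.
New quantity: 170 − 0.5Q = 2.5Q − 2.25 → Q' = 57.4167.
Overproduction ΔQ = 57.4167 − 36 = 21.4167; wedge = subsidy = 64.25.
Welfare loss = ½ × 21.4167 × 64.25 = $688.01 million.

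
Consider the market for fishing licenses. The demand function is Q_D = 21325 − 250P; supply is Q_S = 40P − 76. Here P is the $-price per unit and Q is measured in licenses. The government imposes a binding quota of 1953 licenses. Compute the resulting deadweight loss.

In inverse form: demand P = 85.3 − 0.004Q, supply P = 1.9 + 0.025Q.
Competitive equilibrium: 85.3 − 0.004Q = 1.9 + 0.025Q → Q* = 2875.8621, P* = 73.7966.
At Q = 1953: demand price = 85.3 − 0.004·1953 = 77.488; supply price = 1.9 + 0.025·1953 = 50.725.
ΔQ = 2875.8621 − 1953 = 922.8621; wedge = 77.488 − 50.725 = 26.763.
Deadweight loss = ½ × 922.8621 × 26.763 = $12349.28.

$12349.28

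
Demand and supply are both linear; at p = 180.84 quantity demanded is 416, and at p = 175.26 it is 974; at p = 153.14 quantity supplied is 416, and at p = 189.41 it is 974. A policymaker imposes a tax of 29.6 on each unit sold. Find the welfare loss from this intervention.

Demand slope = (175.26 − 180.84)/(974 − 416) = −0.01, so p = 185 − 0.01q.
Supply slope = (189.41 − 153.14)/(974 − 416) = 0.065, so p = 126.1 + 0.065q.
Competitive equilibrium: 185 − 0.01q = 126.1 + 0.065q → q* = 785.3333, p* = 177.1467.
With the tax, the buyer price exceeds the seller price by 29.6: (185 − 0.01q) − (126.1 + 0.065q) = 29.6 → q' = 390.6667.
Δq = 785.3333 − 390.6667 = 394.6666; the wedge equals the tax, 29.6.
DWL = ½ × 394.6666 × 29.6 = 5841.07.

5841.07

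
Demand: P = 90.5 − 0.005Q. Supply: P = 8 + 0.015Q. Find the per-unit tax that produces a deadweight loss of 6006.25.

Competitive equilibrium: 90.5 − 0.005Q = 8 + 0.015Q → Q* = 4125, P* = 69.875.
A tax t gives ΔQ = t/0.02 and wedge t, so DWL = t²/0.04.
t²/0.04 = 6006.25 → t² = 240.25 → t = 15.5.

15.5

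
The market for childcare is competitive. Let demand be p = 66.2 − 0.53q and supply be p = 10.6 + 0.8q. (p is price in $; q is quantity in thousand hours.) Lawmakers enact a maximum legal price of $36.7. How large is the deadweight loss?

Competitive equilibrium: 66.2 − 0.53q = 10.6 + 0.8q → q* = 41.8045, p* = 44.0436.
At the ceiling p = 36.7, quantity supplied = (36.7 − 10.6)/0.8 = 32.625.
Willingness to pay at q' = 32.625: 66.2 − 0.53·32.625 = 48.9088.
Δq = 41.8045 − 32.625 = 9.1795; wedge = 48.9088 − 36.7 = 12.2088.
Welfare loss = ½ × 9.1795 × 12.2088 = $56.04 thousand.

$56.04 thousand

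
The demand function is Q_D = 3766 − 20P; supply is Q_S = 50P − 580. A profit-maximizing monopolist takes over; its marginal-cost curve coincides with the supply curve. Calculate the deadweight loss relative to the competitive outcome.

38718.86

In inverse form: demand P = 188.3 − 0.05Q, supply P = 11.6 + 0.02Q.
Competitive equilibrium: 188.3 − 0.05Q = 11.6 + 0.02Q → Q* = 2524.2857, P* = 62.0857.
Marginal revenue: MR = 188.3 − 0.1Q. Set MR = MC: 188.3 − 0.1Q = 11.6 + 0.02Q → Q_m = 1472.5.
Price P_m = 188.3 − 0.05·1472.5 = 114.675; MC(Q_m) = 11.6 + 0.02·1472.5 = 41.05.
Competitive Q* = 2524.2857, so ΔQ = 1051.7857; wedge = 114.675 − 41.05 = 73.625.
Welfare loss = ½ × 1051.7857 × 73.625 = 38718.86.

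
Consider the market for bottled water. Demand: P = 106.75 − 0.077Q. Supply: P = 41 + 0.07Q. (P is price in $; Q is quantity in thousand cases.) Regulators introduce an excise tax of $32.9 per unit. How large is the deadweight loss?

Competitive equilibrium: 106.75 − 0.077Q = 41 + 0.07Q → Q* = 447.2789, P* = 72.3095.
With the tax, the buyer price exceeds the seller price by 32.9: (106.75 − 0.077Q) − (41 + 0.07Q) = 32.9 → Q' = 223.4694.
ΔQ = 447.2789 − 223.4694 = 223.8095; the wedge equals the tax, 32.9.
The triangle = ½ × 223.8095 × 32.9 = $3681.67 thousand.

$3681.67 thousand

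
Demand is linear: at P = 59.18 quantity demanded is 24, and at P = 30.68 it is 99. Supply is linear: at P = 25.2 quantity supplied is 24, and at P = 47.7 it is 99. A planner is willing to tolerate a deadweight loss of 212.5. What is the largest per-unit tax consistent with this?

17

Demand slope = (30.68 − 59.18)/(99 − 24) = −0.38, so P = 68.3 − 0.38Q.
Supply slope = (47.7 − 25.2)/(99 − 24) = 0.3, so P = 18 + 0.3Q.
Competitive equilibrium: 68.3 − 0.38Q = 18 + 0.3Q → Q* = 73.9706, P* = 40.1912.
A tax t gives ΔQ = t/0.68 and wedge t, so DWL = t²/1.36.
t²/1.36 = 212.5 → t² = 289 → t = 17.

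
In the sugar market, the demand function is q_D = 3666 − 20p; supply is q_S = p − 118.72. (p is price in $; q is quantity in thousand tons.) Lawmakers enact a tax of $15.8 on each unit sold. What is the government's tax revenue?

$734.02 thousand

In inverse form: demand p = 183.3 − 0.05q, supply p = 118.72 + q.
Competitive equilibrium: 183.3 − 0.05q = 118.72 + q → q* = 61.5048, p* = 180.2248.
With the tax, the buyer price exceeds the seller price by 15.8: (183.3 − 0.05q) − (118.72 + q) = 15.8 → q' = 46.4571.
Tax revenue = 15.8 × 46.4571 = $734.02 thousand.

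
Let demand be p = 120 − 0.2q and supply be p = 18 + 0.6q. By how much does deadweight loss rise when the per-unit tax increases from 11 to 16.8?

Competitive equilibrium: 120 − 0.2q = 18 + 0.6q → q* = 127.5, p* = 94.5.
For a per-unit tax t: Δq = t/0.8, so DWL = ½·t·(t/0.8) = t²/1.6.
At t = 11: DWL = 75.625. At t = 16.8: DWL = 176.4.
Increase = 176.4 − 75.625 = 100.775.

100.775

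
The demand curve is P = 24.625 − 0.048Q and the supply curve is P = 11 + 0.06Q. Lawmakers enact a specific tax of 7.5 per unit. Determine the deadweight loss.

260.42

Competitive equilibrium: 24.625 − 0.048Q = 11 + 0.06Q → Q* = 126.1574, P* = 18.5694.
With the tax, the buyer price exceeds the seller price by 7.5: (24.625 − 0.048Q) − (11 + 0.06Q) = 7.5 → Q' = 56.713.
ΔQ = 126.1574 − 56.713 = 69.4444; the wedge equals the tax, 7.5.
The triangle = ½ × 69.4444 × 7.5 = 260.42.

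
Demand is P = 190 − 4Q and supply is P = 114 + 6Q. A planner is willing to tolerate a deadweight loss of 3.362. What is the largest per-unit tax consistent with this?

Competitive equilibrium: 190 − 4Q = 114 + 6Q → Q* = 7.6, P* = 159.6.
A tax t gives ΔQ = t/10 and wedge t, so DWL = t²/20.
t²/20 = 3.362 → t² = 67.24 → t = 8.2.

8.2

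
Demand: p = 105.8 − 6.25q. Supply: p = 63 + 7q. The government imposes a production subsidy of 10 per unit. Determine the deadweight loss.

Competitive equilibrium: 105.8 − 6.25q = 63 + 7q → q* = 3.2302, p* = 85.6113.
The subsidy lowers effective supply by 10: p = 53 + 7q.
New quantity: 105.8 − 6.25q = 53 + 7q → q' = 3.9849.
Overproduction Δq = 3.9849 − 3.2302 = 0.7547; wedge = subsidy = 10.
Welfare loss = ½ × 0.7547 × 10 = 3.77.

3.77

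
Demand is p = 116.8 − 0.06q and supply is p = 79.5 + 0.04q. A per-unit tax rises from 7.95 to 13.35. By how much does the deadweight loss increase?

Competitive equilibrium: 116.8 − 0.06q = 79.5 + 0.04q → q* = 373, p* = 94.42.
For a per-unit tax t: Δq = t/0.1, so DWL = ½·t·(t/0.1) = t²/0.2.
At t = 7.95: DWL = 316.013. At t = 13.35: DWL = 891.113.
Increase = 891.113 − 316.013 = 575.10.

575.10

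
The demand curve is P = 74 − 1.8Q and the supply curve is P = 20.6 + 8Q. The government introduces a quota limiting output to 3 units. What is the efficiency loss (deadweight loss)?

Competitive equilibrium: 74 − 1.8Q = 20.6 + 8Q → Q* = 5.449, P* = 64.1918.
At Q = 3: demand price = 74 − 1.8·3 = 68.6; supply price = 20.6 + 8·3 = 44.6.
ΔQ = 5.449 − 3 = 2.449; wedge = 68.6 − 44.6 = 24.
DWL = ½ × 2.449 × 24 = 29.39.

29.39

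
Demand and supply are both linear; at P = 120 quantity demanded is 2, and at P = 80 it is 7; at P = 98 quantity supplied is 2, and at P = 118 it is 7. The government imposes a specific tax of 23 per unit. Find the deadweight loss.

22.04

Demand slope = (80 − 120)/(7 − 2) = −8, so P = 136 − 8Q.
Supply slope = (118 − 98)/(7 − 2) = 4, so P = 90 + 4Q.
Competitive equilibrium: 136 − 8Q = 90 + 4Q → Q* = 3.8333, P* = 105.3333.
With the tax, the buyer price exceeds the seller price by 23: (136 − 8Q) − (90 + 4Q) = 23 → Q' = 1.9167.
ΔQ = 3.8333 − 1.9167 = 1.9166; the wedge equals the tax, 23.
Deadweight loss = ½ × 1.9166 × 23 = 22.04.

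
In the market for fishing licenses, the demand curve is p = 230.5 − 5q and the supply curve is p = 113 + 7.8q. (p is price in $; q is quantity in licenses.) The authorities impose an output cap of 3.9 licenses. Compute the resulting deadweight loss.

Competitive equilibrium: 230.5 − 5q = 113 + 7.8q → q* = 9.1797, p* = 184.6016.
At q = 3.9: demand price = 230.5 − 5·3.9 = 211; supply price = 113 + 7.8·3.9 = 143.42.
Δq = 9.1797 − 3.9 = 5.2797; wedge = 211 − 143.42 = 67.58.
Welfare loss = ½ × 5.2797 × 67.58 = $178.40.

$178.40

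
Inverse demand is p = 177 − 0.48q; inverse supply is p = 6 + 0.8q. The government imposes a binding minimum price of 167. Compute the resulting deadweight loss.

Competitive equilibrium: 177 − 0.48q = 6 + 0.8q → q* = 133.59375, p* = 112.875.
At the floor p = 167, quantity demanded = (177 − 167)/0.48 = 20.83333.
Sellers' marginal cost at q' = 20.83333: 6 + 0.8·20.83333 = 22.66666.
Δq = 133.59375 − 20.83333 = 112.76042; wedge = 167 − 22.66666 = 144.33334.
The triangle = ½ × 112.76042 × 144.33334 = 8137.54.

8137.54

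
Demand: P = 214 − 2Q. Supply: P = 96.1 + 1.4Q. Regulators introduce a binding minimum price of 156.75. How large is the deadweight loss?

62.25

Competitive equilibrium: 214 − 2Q = 96.1 + 1.4Q → Q* = 34.6765, P* = 144.6471.
At the floor P = 156.75, quantity demanded = (214 − 156.75)/2 = 28.625.
Sellers' marginal cost at Q' = 28.625: 96.1 + 1.4·28.625 = 136.175.
ΔQ = 34.6765 − 28.625 = 6.0515; wedge = 156.75 − 136.175 = 20.575.
The triangle = ½ × 6.0515 × 20.575 = 62.25.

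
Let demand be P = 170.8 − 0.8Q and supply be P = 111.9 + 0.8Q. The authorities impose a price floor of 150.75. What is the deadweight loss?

Competitive equilibrium: 170.8 − 0.8Q = 111.9 + 0.8Q → Q* = 36.8125, P* = 141.35.
At the floor P = 150.75, quantity demanded = (170.8 − 150.75)/0.8 = 25.0625.
Sellers' marginal cost at Q' = 25.0625: 111.9 + 0.8·25.0625 = 131.95.
ΔQ = 36.8125 − 25.0625 = 11.75; wedge = 150.75 − 131.95 = 18.8.
The triangle = ½ × 11.75 × 18.8 = 110.45.

110.45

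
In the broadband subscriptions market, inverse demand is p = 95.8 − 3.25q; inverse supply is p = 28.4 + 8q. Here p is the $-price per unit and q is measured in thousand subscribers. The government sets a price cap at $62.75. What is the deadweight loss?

Competitive equilibrium: 95.8 − 3.25q = 28.4 + 8q → q* = 5.9911, p* = 76.3289.
At the ceiling p = 62.75, quantity supplied = (62.75 − 28.4)/8 = 4.2938.
Willingness to pay at q' = 4.2938: 95.8 − 3.25·4.2938 = 81.8452.
Δq = 5.9911 − 4.2938 = 1.6973; wedge = 81.8452 − 62.75 = 19.0952.
The triangle = ½ × 1.6973 × 19.0952 = $16.21 thousand.

$16.21 thousand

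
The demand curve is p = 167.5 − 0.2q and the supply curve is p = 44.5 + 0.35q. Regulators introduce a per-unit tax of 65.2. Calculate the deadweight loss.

3864.58

Competitive equilibrium: 167.5 − 0.2q = 44.5 + 0.35q → q* = 223.6364, p* = 122.7727.
With the tax, the buyer price exceeds the seller price by 65.2: (167.5 − 0.2q) − (44.5 + 0.35q) = 65.2 → q' = 105.0909.
Δq = 223.6364 − 105.0909 = 118.5455; the wedge equals the tax, 65.2.
The triangle = ½ × 118.5455 × 65.2 = 3864.58.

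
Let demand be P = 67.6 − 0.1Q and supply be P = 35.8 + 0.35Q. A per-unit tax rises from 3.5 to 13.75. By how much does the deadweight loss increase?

Competitive equilibrium: 67.6 − 0.1Q = 35.8 + 0.35Q → Q* = 70.6667, P* = 60.5333.
For a per-unit tax t: ΔQ = t/0.45, so DWL = ½·t·(t/0.45) = t²/0.9.
At t = 3.5: DWL = 13.611. At t = 13.75: DWL = 210.069.
Increase = 210.069 − 13.611 = 196.46.

196.46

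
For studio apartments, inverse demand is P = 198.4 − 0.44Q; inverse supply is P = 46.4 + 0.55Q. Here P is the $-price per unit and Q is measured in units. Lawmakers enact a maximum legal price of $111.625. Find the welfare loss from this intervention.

Competitive equilibrium: 198.4 − 0.44Q = 46.4 + 0.55Q → Q* = 153.5354, P* = 130.8444.
At the ceiling P = 111.625, quantity supplied = (111.625 − 46.4)/0.55 = 118.5909.
Willingness to pay at Q' = 118.5909: 198.4 − 0.44·118.5909 = 146.22.
ΔQ = 153.5354 − 118.5909 = 34.9445; wedge = 146.22 − 111.625 = 34.595.
Welfare loss = ½ × 34.9445 × 34.595 = $604.45.

$604.45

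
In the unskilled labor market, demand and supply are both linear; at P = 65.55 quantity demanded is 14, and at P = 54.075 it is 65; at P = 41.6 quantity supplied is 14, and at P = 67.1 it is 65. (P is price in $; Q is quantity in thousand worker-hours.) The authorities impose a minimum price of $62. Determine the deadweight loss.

$107.95 thousand

Demand slope = (54.075 − 65.55)/(65 − 14) = −0.225, so P = 68.7 − 0.225Q.
Supply slope = (67.1 − 41.6)/(65 − 14) = 0.5, so P = 34.6 + 0.5Q.
Competitive equilibrium: 68.7 − 0.225Q = 34.6 + 0.5Q → Q* = 47.0345, P* = 58.1172.
At the floor P = 62, quantity demanded = (68.7 − 62)/0.225 = 29.7778.
Sellers' marginal cost at Q' = 29.7778: 34.6 + 0.5·29.7778 = 49.4889.
ΔQ = 47.0345 − 29.7778 = 17.2567; wedge = 62 − 49.4889 = 12.5111.
The triangle = ½ × 17.2567 × 12.5111 = $107.95 thousand.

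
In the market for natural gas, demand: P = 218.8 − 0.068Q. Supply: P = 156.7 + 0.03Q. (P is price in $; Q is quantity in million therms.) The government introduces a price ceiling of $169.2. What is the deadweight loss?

Competitive equilibrium: 218.8 − 0.068Q = 156.7 + 0.03Q → Q* = 633.6735, P* = 175.7102.
At the ceiling P = 169.2, quantity supplied = (169.2 − 156.7)/0.03 = 416.6667.
Willingness to pay at Q' = 416.6667: 218.8 − 0.068·416.6667 = 190.4667.
ΔQ = 633.6735 − 416.6667 = 217.0068; wedge = 190.4667 − 169.2 = 21.2667.
The triangle = ½ × 217.0068 × 21.2667 = $2307.51 million.

$2307.51 million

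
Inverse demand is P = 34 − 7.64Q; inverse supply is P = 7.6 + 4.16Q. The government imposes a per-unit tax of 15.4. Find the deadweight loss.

Competitive equilibrium: 34 − 7.64Q = 7.6 + 4.16Q → Q* = 2.2373, P* = 16.9071.
With the tax, the buyer price exceeds the seller price by 15.4: (34 − 7.64Q) − (7.6 + 4.16Q) = 15.4 → Q' = 0.9322.
ΔQ = 2.2373 − 0.9322 = 1.3051; the wedge equals the tax, 15.4.
The triangle = ½ × 1.3051 × 15.4 = 10.05.

10.05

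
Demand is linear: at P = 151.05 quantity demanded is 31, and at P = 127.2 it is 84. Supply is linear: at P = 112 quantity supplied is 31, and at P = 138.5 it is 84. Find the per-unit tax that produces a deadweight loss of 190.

Demand slope = (127.2 − 151.05)/(84 − 31) = −0.45, so P = 165 − 0.45Q.
Supply slope = (138.5 − 112)/(84 − 31) = 0.5, so P = 96.5 + 0.5Q.
Competitive equilibrium: 165 − 0.45Q = 96.5 + 0.5Q → Q* = 72.1053, P* = 132.5526.
A tax t gives ΔQ = t/0.95 and wedge t, so DWL = t²/1.9.
t²/1.9 = 190 → t² = 361 → t = 19.

19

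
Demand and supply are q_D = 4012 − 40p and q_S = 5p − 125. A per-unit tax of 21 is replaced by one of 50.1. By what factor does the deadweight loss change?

5.692

In inverse form: demand p = 100.3 − 0.025q, supply p = 25 + 0.2q.
Competitive equilibrium: 100.3 − 0.025q = 25 + 0.2q → q* = 334.6667, p* = 91.9333.
For a per-unit tax t: Δq = t/0.225, so DWL = ½·t·(t/0.225) = t²/0.45.
At t = 21: DWL = 980. At t = 50.1: DWL = 5577.8.
Ratio = (50.1/21)² = 5.692.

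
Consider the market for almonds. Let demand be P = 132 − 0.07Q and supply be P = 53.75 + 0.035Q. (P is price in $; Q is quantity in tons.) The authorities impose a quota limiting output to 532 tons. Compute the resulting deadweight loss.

$2387.20

Competitive equilibrium: 132 − 0.07Q = 53.75 + 0.035Q → Q* = 745.2381, P* = 79.8333.
At Q = 532: demand price = 132 − 0.07·532 = 94.76; supply price = 53.75 + 0.035·532 = 72.37.
ΔQ = 745.2381 − 532 = 213.2381; wedge = 94.76 − 72.37 = 22.39.
DWL = ½ × 213.2381 × 22.39 = $2387.20.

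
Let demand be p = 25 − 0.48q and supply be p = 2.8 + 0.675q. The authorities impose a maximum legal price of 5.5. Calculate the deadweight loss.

Competitive equilibrium: 25 − 0.48q = 2.8 + 0.675q → q* = 19.2208, p* = 15.774.
At the ceiling p = 5.5, quantity supplied = (5.5 − 2.8)/0.675 = 4.
Willingness to pay at q' = 4: 25 − 0.48·4 = 23.08.
Δq = 19.2208 − 4 = 15.2208; wedge = 23.08 − 5.5 = 17.58.
DWL = ½ × 15.2208 × 17.58 = 133.79.

133.79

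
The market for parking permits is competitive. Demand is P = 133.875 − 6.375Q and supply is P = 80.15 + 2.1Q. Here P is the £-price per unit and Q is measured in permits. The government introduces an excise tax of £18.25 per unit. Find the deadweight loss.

Competitive equilibrium: 133.875 − 6.375Q = 80.15 + 2.1Q → Q* = 6.3392, P* = 93.4624.
With the tax, the buyer price exceeds the seller price by 18.25: (133.875 − 6.375Q) − (80.15 + 2.1Q) = 18.25 → Q' = 4.1858.
ΔQ = 6.3392 − 4.1858 = 2.1534; the wedge equals the tax, 18.25.
Deadweight loss = ½ × 2.1534 × 18.25 = £19.65.

£19.65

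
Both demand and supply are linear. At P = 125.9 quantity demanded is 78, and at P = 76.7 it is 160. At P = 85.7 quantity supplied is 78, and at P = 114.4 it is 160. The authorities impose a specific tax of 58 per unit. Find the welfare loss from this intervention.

1770.53

Demand slope = (76.7 − 125.9)/(160 − 78) = −0.6, so P = 172.7 − 0.6Q.
Supply slope = (114.4 − 85.7)/(160 − 78) = 0.35, so P = 58.4 + 0.35Q.
Competitive equilibrium: 172.7 − 0.6Q = 58.4 + 0.35Q → Q* = 120.3158, P* = 100.5105.
With the tax, the buyer price exceeds the seller price by 58: (172.7 − 0.6Q) − (58.4 + 0.35Q) = 58 → Q' = 59.2632.
ΔQ = 120.3158 − 59.2632 = 61.0526; the wedge equals the tax, 58.
Deadweight loss = ½ × 61.0526 × 58 = 1770.53.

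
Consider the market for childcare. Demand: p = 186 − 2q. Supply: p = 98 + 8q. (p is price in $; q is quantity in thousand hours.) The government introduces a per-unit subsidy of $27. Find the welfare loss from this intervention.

Competitive equilibrium: 186 − 2q = 98 + 8q → q* = 8.8, p* = 168.4.
The subsidy lowers effective supply by 27: p = 71 + 8q.
New quantity: 186 − 2q = 71 + 8q → q' = 11.5.
Overproduction Δq = 11.5 − 8.8 = 2.7; wedge = subsidy = 27.
Welfare loss = ½ × 2.7 × 27 = $36.45 thousand.

$36.45 thousand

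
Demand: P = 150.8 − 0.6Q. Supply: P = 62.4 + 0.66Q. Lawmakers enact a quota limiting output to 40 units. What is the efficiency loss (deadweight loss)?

573.02

Competitive equilibrium: 150.8 − 0.6Q = 62.4 + 0.66Q → Q* = 70.1587, P* = 108.7048.
At Q = 40: demand price = 150.8 − 0.6·40 = 126.8; supply price = 62.4 + 0.66·40 = 88.8.
ΔQ = 70.1587 − 40 = 30.1587; wedge = 126.8 − 88.8 = 38.
Deadweight loss = ½ × 30.1587 × 38 = 573.02.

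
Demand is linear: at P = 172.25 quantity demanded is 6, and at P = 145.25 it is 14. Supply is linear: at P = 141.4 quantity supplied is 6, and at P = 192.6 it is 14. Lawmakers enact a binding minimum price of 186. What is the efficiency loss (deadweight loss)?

Demand slope = (145.25 − 172.25)/(14 − 6) = −3.375, so P = 192.5 − 3.375Q.
Supply slope = (192.6 − 141.4)/(14 − 6) = 6.4, so P = 103 + 6.4Q.
Competitive equilibrium: 192.5 − 3.375Q = 103 + 6.4Q → Q* = 9.156, P* = 161.5985.
At the floor P = 186, quantity demanded = (192.5 − 186)/3.375 = 1.9259.
Sellers' marginal cost at Q' = 1.9259: 103 + 6.4·1.9259 = 115.3258.
ΔQ = 9.156 − 1.9259 = 7.2301; wedge = 186 − 115.3258 = 70.6742.
Deadweight loss = ½ × 7.2301 × 70.6742 = 255.49.

255.49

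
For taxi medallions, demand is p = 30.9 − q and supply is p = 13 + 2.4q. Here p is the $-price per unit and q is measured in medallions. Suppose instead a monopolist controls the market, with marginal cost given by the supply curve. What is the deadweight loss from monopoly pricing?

$2.43

Competitive equilibrium: 30.9 − q = 13 + 2.4q → q* = 5.2647, p* = 25.6353.
Marginal revenue: MR = 30.9 − 2q. Set MR = MC: 30.9 − 2q = 13 + 2.4q → q_m = 4.0682.
Price p_m = 30.9 − 1·4.0682 = 26.8318; MC(q_m) = 13 + 2.4·4.0682 = 22.7637.
Competitive q* = 5.2647, so Δq = 1.1965; wedge = 26.8318 − 22.7637 = 4.0681.
Welfare loss = ½ × 1.1965 × 4.0681 = $2.43.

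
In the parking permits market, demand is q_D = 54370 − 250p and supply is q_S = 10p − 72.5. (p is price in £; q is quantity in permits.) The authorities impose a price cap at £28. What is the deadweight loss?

£171100.11

In inverse form: demand p = 217.48 − 0.004q, supply p = 7.25 + 0.1q.
Competitive equilibrium: 217.48 − 0.004q = 7.25 + 0.1q → q* = 2021.4423, p* = 209.3942.
At the ceiling p = 28, quantity supplied = (28 − 7.25)/0.1 = 207.5.
Willingness to pay at q' = 207.5: 217.48 − 0.004·207.5 = 216.65.
Δq = 2021.4423 − 207.5 = 1813.9423; wedge = 216.65 − 28 = 188.65.
Deadweight loss = ½ × 1813.9423 × 188.65 = £171100.11.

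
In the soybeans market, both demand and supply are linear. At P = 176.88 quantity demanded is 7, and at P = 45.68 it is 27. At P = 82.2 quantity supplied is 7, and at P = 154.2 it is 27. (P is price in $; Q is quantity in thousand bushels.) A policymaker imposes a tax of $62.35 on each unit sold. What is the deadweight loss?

Demand slope = (45.68 − 176.88)/(27 − 7) = −6.56, so P = 222.8 − 6.56Q.
Supply slope = (154.2 − 82.2)/(27 − 7) = 3.6, so P = 57 + 3.6Q.
Competitive equilibrium: 222.8 − 6.56Q = 57 + 3.6Q → Q* = 16.3189, P* = 115.74803.
With the tax, the buyer price exceeds the seller price by 62.35: (222.8 − 6.56Q) − (57 + 3.6Q) = 62.35 → Q' = 10.18209.
ΔQ = 16.3189 − 10.18209 = 6.13681; the wedge equals the tax, 62.35.
Deadweight loss = ½ × 6.13681 × 62.35 = $191.32 thousand.

$191.32 thousand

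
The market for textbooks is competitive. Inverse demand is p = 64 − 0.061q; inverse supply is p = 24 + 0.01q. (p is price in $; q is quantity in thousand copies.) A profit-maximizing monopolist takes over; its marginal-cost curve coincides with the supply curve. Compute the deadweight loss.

$2406.26 thousand

Competitive equilibrium: 64 − 0.061q = 24 + 0.01q → q* = 563.3802817, p* = 29.6338028.
Marginal revenue: MR = 64 − 0.122q. Set MR = MC: 64 − 0.122q = 24 + 0.01q → q_m = 303.030303.
Price p_m = 64 − 0.061·303.030303 = 45.5151515; MC(q_m) = 24 + 0.01·303.030303 = 27.030303.
Competitive q* = 563.3802817, so Δq = 260.3499787; wedge = 45.5151515 − 27.030303 = 18.4848485.
DWL = ½ × 260.3499787 × 18.4848485 = $2406.26 thousand.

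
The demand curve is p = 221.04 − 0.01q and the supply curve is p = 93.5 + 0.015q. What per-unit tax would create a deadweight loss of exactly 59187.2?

Competitive equilibrium: 221.04 − 0.01q = 93.5 + 0.015q → q* = 5101.6, p* = 170.024.
A tax t gives Δq = t/0.025 and wedge t, so DWL = t²/0.05.
t²/0.05 = 59187.2 → t² = 2959.36 → t = 54.4.

54.4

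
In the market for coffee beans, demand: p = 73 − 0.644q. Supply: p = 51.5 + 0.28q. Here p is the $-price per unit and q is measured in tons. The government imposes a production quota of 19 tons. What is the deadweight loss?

$8.42

Competitive equilibrium: 73 − 0.644q = 51.5 + 0.28q → q* = 23.2684, p* = 58.0152.
At q = 19: demand price = 73 − 0.644·19 = 60.764; supply price = 51.5 + 0.28·19 = 56.82.
Δq = 23.2684 − 19 = 4.2684; wedge = 60.764 − 56.82 = 3.944.
Welfare loss = ½ × 4.2684 × 3.944 = $8.42.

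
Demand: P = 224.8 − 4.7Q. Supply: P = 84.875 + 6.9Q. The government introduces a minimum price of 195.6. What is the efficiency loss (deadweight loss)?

198.47

Competitive equilibrium: 224.8 − 4.7Q = 84.875 + 6.9Q → Q* = 12.0625, P* = 168.1063.
At the floor P = 195.6, quantity demanded = (224.8 − 195.6)/4.7 = 6.2128.
Sellers' marginal cost at Q' = 6.2128: 84.875 + 6.9·6.2128 = 127.7433.
ΔQ = 12.0625 − 6.2128 = 5.8497; wedge = 195.6 − 127.7433 = 67.8567.
DWL = ½ × 5.8497 × 67.8567 = 198.47.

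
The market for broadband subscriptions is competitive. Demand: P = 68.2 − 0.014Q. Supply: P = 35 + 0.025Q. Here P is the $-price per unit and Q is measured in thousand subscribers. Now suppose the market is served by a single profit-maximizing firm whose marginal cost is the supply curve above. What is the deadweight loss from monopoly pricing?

$986.02 thousand

Competitive equilibrium: 68.2 − 0.014Q = 35 + 0.025Q → Q* = 851.2821, P* = 56.2821.
Marginal revenue: MR = 68.2 − 0.028Q. Set MR = MC: 68.2 − 0.028Q = 35 + 0.025Q → Q_m = 626.4151.
Price P_m = 68.2 − 0.014·626.4151 = 59.4302; MC(Q_m) = 35 + 0.025·626.4151 = 50.6604.
Competitive Q* = 851.2821, so ΔQ = 224.867; wedge = 59.4302 − 50.6604 = 8.7698.
Welfare loss = ½ × 224.867 × 8.7698 = $986.02 thousand.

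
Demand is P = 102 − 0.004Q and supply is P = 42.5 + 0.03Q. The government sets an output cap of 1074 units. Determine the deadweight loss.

Competitive equilibrium: 102 − 0.004Q = 42.5 + 0.03Q → Q* = 1750, P* = 95.
At Q = 1074: demand price = 102 − 0.004·1074 = 97.704; supply price = 42.5 + 0.03·1074 = 74.72.
ΔQ = 1750 − 1074 = 676; wedge = 97.704 − 74.72 = 22.984.
The triangle = ½ × 676 × 22.984 = 7768.592.

7768.592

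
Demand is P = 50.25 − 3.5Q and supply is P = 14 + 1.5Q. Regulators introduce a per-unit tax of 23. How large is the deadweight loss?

Competitive equilibrium: 50.25 − 3.5Q = 14 + 1.5Q → Q* = 7.25, P* = 24.875.
With the tax, the buyer price exceeds the seller price by 23: (50.25 − 3.5Q) − (14 + 1.5Q) = 23 → Q' = 2.65.
ΔQ = 7.25 − 2.65 = 4.6; the wedge equals the tax, 23.
Deadweight loss = ½ × 4.6 × 23 = 52.90.

52.90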